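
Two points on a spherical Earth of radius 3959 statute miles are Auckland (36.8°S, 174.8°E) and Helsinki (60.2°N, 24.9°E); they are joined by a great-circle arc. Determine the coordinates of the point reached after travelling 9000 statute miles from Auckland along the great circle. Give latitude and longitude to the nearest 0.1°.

≈ 66.6°N, 67.2°E

From cos δ = sin φ₁ sin φ₂ + cos φ₁ cos φ₂ cos Δλ, the central angle is δ ≈ 2.614 rad (149.8°). The total great-circle distance is δ·R ≈ 2.614 × 3959 ≈ 10349 mi, so the target fraction is f = 9000/10349 ≈ 0.870.
Interpolate at f ≈ 0.870 with slerp weights a = sin((1−f)δ)/sin δ ≈ 0.664, b = sin(fδ)/sin δ ≈ 1.516.
p = a·p₁ + b·p₂ ≈ (0.154, 0.365, 0.918); φ = arcsin(p_z) ≈ 66.64°, λ = atan2(p_y, p_x) ≈ 67.16°.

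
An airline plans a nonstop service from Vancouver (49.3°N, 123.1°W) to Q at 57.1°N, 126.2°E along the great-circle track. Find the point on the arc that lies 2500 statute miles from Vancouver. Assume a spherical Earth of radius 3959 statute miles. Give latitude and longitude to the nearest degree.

≈ 67°N, 172°E

Write both endpoints as unit vectors p₁, p₂ with components (cos φ cos λ, cos φ sin λ, sin φ).
The central angle between the endpoints is δ = arccos(p₁·p₂) ≈ 1.034 rad (59.2°). The total great-circle distance is δ·R ≈ 1.034 × 3959 ≈ 4094 mi, so the target fraction is f = 2500/4094 ≈ 0.611.
Interpolate at f ≈ 0.611 with slerp weights a = sin((1−f)δ)/sin δ ≈ 0.456, b = sin(fδ)/sin δ ≈ 0.687.
p = a·p₁ + b·p₂ ≈ (-0.383, 0.052, 0.922); φ = arcsin(p_z) ≈ 67.28°, λ = atan2(p_y, p_x) ≈ 172.26°.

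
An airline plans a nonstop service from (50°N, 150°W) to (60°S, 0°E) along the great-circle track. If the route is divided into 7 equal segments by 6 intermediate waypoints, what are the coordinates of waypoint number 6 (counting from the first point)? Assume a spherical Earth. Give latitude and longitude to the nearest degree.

≈ (59°S, 46°W)

Write both endpoints as unit vectors p₁, p₂ with components (cos φ cos λ, cos φ sin λ, sin φ).
The central angle between the endpoints is δ = arccos(p₁·p₂) ≈ 2.799 rad (160.3°).
Interpolate at f = 6/7 with slerp weights a = sin((1−f)δ)/sin δ ≈ 1.157, b = sin(fδ)/sin δ ≈ 2.011.
p = a·p₁ + b·p₂ ≈ (0.361, -0.372, -0.855); φ = arcsin(p_z) ≈ -58.77°, λ = atan2(p_y, p_x) ≈ -45.84°.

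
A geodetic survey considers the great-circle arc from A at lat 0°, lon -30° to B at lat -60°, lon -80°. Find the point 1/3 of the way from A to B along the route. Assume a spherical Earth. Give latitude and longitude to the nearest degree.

Convert each endpoint to a unit vector on the sphere (x = cos φ cos λ, y = cos φ sin λ, z = sin φ).
The central angle between the endpoints is δ = arccos(p₁·p₂) ≈ 1.244 rad (71.3°).
Interpolate at f = 1/3 with slerp weights a = sin((1−f)δ)/sin δ ≈ 0.779, b = sin(fδ)/sin δ ≈ 0.425.
p = a·p₁ + b·p₂ ≈ (0.711, -0.599, -0.368); φ = arcsin(p_z) ≈ -21.61°, λ = atan2(p_y, p_x) ≈ -40.09°.

≈ lat -22°, lon -40°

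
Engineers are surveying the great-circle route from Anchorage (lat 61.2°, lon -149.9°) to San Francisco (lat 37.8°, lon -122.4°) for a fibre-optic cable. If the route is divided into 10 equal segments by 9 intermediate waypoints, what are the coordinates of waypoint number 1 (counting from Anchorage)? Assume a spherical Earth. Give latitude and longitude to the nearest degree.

≈ lat 59°, lon -146°

Write both endpoints as unit vectors p₁, p₂ with components (cos φ cos λ, cos φ sin λ, sin φ).
The central angle between the endpoints is δ = arccos(p₁·p₂) ≈ 0.506 rad (29.0°).
Interpolate at f = 1/10 with slerp weights a = sin((1−f)δ)/sin δ ≈ 0.907, b = sin(fδ)/sin δ ≈ 0.104.
p = a·p₁ + b·p₂ ≈ (-0.422, -0.289, 0.859); φ = arcsin(p_z) ≈ 59.22°, λ = atan2(p_y, p_x) ≈ -145.63°.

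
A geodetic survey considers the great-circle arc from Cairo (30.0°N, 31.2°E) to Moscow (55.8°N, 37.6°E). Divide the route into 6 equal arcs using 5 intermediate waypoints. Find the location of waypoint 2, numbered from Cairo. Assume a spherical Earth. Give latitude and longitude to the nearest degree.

≈ 39°N, 33°E

The haversine formula gives a central angle δ ≈ 0.457 rad (26.2°) between the endpoints.
Interpolate at f = 2/6 with slerp weights a = sin((1−f)δ)/sin δ ≈ 0.680, b = sin(fδ)/sin δ ≈ 0.344.
p = a·p₁ + b·p₂ ≈ (0.657, 0.423, 0.624); φ = arcsin(p_z) ≈ 38.63°, λ = atan2(p_y, p_x) ≈ 32.78°.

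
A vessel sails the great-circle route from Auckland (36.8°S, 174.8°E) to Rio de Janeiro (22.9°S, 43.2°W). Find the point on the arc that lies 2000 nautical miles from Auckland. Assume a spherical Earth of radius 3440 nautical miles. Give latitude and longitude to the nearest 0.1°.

≈ 58.3°S, 146.0°W

Write both endpoints as unit vectors p₁, p₂ with components (cos φ cos λ, cos φ sin λ, sin φ).
The central angle between the endpoints is δ = arccos(p₁·p₂) ≈ 1.926 rad (110.4°). The total great-circle distance is δ·R ≈ 1.926 × 3440 ≈ 6627 nmi, so the target fraction is f = 2000/6627 ≈ 0.302.
Interpolate at f ≈ 0.302 with slerp weights a = sin((1−f)δ)/sin δ ≈ 1.040, b = sin(fδ)/sin δ ≈ 0.586.
p = a·p₁ + b·p₂ ≈ (-0.436, -0.294, -0.851); φ = arcsin(p_z) ≈ -58.29°, λ = atan2(p_y, p_x) ≈ -145.99°.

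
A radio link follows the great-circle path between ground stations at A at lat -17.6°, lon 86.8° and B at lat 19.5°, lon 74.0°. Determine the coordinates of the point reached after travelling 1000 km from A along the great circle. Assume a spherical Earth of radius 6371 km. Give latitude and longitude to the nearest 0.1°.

≈ lat -9.1°, lon 83.8°

From cos δ = sin φ₁ sin φ₂ + cos φ₁ cos φ₂ cos Δλ, the central angle is δ ≈ 0.684 rad (39.2°). The total great-circle distance is δ·R ≈ 0.684 × 6371 ≈ 4356 km, so the target fraction is f = 1000/4356 ≈ 0.230.
Interpolate at f ≈ 0.230 with slerp weights a = sin((1−f)δ)/sin δ ≈ 0.796, b = sin(fδ)/sin δ ≈ 0.247.
p = a·p₁ + b·p₂ ≈ (0.107, 0.982, -0.158); φ = arcsin(p_z) ≈ -9.09°, λ = atan2(p_y, p_x) ≈ 83.80°.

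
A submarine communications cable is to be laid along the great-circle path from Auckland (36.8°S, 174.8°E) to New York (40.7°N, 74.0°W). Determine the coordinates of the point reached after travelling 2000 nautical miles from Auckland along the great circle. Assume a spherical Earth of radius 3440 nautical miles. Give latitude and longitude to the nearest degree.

The haversine formula gives a central angle δ ≈ 2.227 rad (127.6°) between the endpoints. The total great-circle distance is δ·R ≈ 2.227 × 3440 ≈ 7661 nmi, so the target fraction is f = 2000/7661 ≈ 0.261.
Interpolate at f ≈ 0.261 with slerp weights a = sin((1−f)δ)/sin δ ≈ 1.259, b = sin(fδ)/sin δ ≈ 0.693.
p = a·p₁ + b·p₂ ≈ (-0.859, -0.414, -0.302); φ = arcsin(p_z) ≈ -17.57°, λ = atan2(p_y, p_x) ≈ -154.27°.

≈ 18°S, 154°W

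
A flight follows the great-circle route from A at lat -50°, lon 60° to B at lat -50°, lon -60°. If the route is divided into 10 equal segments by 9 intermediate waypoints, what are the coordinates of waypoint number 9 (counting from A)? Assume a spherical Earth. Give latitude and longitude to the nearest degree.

The haversine formula gives a central angle δ ≈ 1.181 rad (67.7°) between the endpoints.
Interpolate at f = 9/10 with slerp weights a = sin((1−f)δ)/sin δ ≈ 0.127, b = sin(fδ)/sin δ ≈ 0.945.
p = a·p₁ + b·p₂ ≈ (0.345, -0.455, -0.821); φ = arcsin(p_z) ≈ -55.20°, λ = atan2(p_y, p_x) ≈ -52.86°.

≈ lat -55°, lon -53°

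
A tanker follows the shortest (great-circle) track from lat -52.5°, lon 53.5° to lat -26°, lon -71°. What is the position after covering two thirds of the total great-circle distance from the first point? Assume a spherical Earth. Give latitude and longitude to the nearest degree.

Write both endpoints as unit vectors p₁, p₂ with components (cos φ cos λ, cos φ sin λ, sin φ).
The central angle between the endpoints is δ = arccos(p₁·p₂) ≈ 1.533 rad (87.8°).
Interpolate at f = 2/3 with slerp weights a = sin((1−f)δ)/sin δ ≈ 0.489, b = sin(fδ)/sin δ ≈ 0.854.
p = a·p₁ + b·p₂ ≈ (0.427, -0.486, -0.763); φ = arcsin(p_z) ≈ -49.69°, λ = atan2(p_y, p_x) ≈ -48.70°.

≈ lat -50°, lon -49°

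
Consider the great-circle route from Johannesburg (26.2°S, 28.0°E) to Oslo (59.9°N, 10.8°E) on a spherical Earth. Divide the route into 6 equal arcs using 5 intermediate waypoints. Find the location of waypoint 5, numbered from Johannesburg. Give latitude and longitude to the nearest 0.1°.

≈ 45.7°N, 16.3°E

Convert each endpoint to a unit vector on the sphere (x = cos φ cos λ, y = cos φ sin λ, z = sin φ).
The central angle between the endpoints is δ = arccos(p₁·p₂) ≈ 1.523 rad (87.3°).
Interpolate at f = 5/6 with slerp weights a = sin((1−f)δ)/sin δ ≈ 0.251, b = sin(fδ)/sin δ ≈ 0.956.
p = a·p₁ + b·p₂ ≈ (0.670, 0.196, 0.716); φ = arcsin(p_z) ≈ 45.73°, λ = atan2(p_y, p_x) ≈ 16.28°.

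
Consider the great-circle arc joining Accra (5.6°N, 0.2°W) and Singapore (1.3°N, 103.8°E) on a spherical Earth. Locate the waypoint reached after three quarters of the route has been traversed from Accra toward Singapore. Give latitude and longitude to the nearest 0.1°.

Write both endpoints as unit vectors p₁, p₂ with components (cos φ cos λ, cos φ sin λ, sin φ).
The central angle between the endpoints is δ = arccos(p₁·p₂) ≈ 1.812 rad (103.8°).
Interpolate at f = 3/4 with slerp weights a = sin((1−f)δ)/sin δ ≈ 0.451, b = sin(fδ)/sin δ ≈ 1.007.
p = a·p₁ + b·p₂ ≈ (0.208, 0.976, 0.067); φ = arcsin(p_z) ≈ 3.83°, λ = atan2(p_y, p_x) ≈ 77.95°.

≈ 3.8°N, 77.9°E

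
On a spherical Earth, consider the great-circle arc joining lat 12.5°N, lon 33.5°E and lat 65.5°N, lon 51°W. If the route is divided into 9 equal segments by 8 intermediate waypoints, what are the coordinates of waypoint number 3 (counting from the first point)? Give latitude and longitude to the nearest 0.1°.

≈ lat 35.1°N, lon 20.6°E

Convert each endpoint to a unit vector on the sphere (x = cos φ cos λ, y = cos φ sin λ, z = sin φ).
The central angle between the endpoints is δ = arccos(p₁·p₂) ≈ 1.333 rad (76.4°).
Interpolate at f = 3/9 with slerp weights a = sin((1−f)δ)/sin δ ≈ 0.799, b = sin(fδ)/sin δ ≈ 0.442.
p = a·p₁ + b·p₂ ≈ (0.766, 0.288, 0.575); φ = arcsin(p_z) ≈ 35.12°, λ = atan2(p_y, p_x) ≈ 20.60°.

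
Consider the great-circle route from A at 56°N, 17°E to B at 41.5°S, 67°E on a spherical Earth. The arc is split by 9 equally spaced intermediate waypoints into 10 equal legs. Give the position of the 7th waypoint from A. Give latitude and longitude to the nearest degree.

From cos δ = sin φ₁ sin φ₂ + cos φ₁ cos φ₂ cos Δλ, the central angle is δ ≈ 1.855 rad (106.3°).
Interpolate at f = 7/10 with slerp weights a = sin((1−f)δ)/sin δ ≈ 0.550, b = sin(fδ)/sin δ ≈ 1.003.
p = a·p₁ + b·p₂ ≈ (0.588, 0.782, -0.209); φ = arcsin(p_z) ≈ -12.04°, λ = atan2(p_y, p_x) ≈ 53.06°.

≈ 12°S, 53°E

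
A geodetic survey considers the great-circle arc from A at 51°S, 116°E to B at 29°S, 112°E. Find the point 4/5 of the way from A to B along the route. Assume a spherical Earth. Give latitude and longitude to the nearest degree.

≈ 33°S, 113°E

From cos δ = sin φ₁ sin φ₂ + cos φ₁ cos φ₂ cos Δλ, the central angle is δ ≈ 0.388 rad (22.2°).
Interpolate at f = 4/5 with slerp weights a = sin((1−f)δ)/sin δ ≈ 0.205, b = sin(fδ)/sin δ ≈ 0.807.
p = a·p₁ + b·p₂ ≈ (-0.321, 0.771, -0.551); φ = arcsin(p_z) ≈ -33.41°, λ = atan2(p_y, p_x) ≈ 112.62°.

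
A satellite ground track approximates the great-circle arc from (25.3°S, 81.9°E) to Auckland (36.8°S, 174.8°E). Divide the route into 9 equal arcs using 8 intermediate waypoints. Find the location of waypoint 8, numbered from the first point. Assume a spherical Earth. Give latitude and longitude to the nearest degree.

Write both endpoints as unit vectors p₁, p₂ with components (cos φ cos λ, cos φ sin λ, sin φ).
The central angle between the endpoints is δ = arccos(p₁·p₂) ≈ 1.350 rad (77.3°).
Interpolate at f = 8/9 with slerp weights a = sin((1−f)δ)/sin δ ≈ 0.153, b = sin(fδ)/sin δ ≈ 0.955.
p = a·p₁ + b·p₂ ≈ (-0.742, 0.206, -0.638); φ = arcsin(p_z) ≈ -39.61°, λ = atan2(p_y, p_x) ≈ 164.46°.

≈ (40°S, 164°E)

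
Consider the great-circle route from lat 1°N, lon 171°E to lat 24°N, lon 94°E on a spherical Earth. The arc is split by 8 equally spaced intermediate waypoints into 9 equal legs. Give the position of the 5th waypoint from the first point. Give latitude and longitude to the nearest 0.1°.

Write both endpoints as unit vectors p₁, p₂ with components (cos φ cos λ, cos φ sin λ, sin φ).
The central angle between the endpoints is δ = arccos(p₁·p₂) ≈ 1.357 rad (77.7°).
Interpolate at f = 5/9 with slerp weights a = sin((1−f)δ)/sin δ ≈ 0.580, b = sin(fδ)/sin δ ≈ 0.700.
p = a·p₁ + b·p₂ ≈ (-0.618, 0.729, 0.295); φ = arcsin(p_z) ≈ 17.16°, λ = atan2(p_y, p_x) ≈ 130.28°.

≈ lat 17.2°N, lon 130.3°E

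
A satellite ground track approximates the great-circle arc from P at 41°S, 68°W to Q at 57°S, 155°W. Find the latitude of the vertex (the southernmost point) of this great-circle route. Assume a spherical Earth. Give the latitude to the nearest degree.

≈ 60°S

The great circle lies in the plane with unit normal n̂ = (p₁ × p₂)/|p₁ × p₂|.
Here n̂_z ≈ -0.500; the vertex latitude is φ_max = arccos|n̂_z| ≈ 60.0°.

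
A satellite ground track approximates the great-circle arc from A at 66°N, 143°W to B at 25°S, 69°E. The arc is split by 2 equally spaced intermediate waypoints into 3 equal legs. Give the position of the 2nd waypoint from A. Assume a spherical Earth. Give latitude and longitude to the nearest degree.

≈ 18°N, 82°E

Convert each endpoint to a unit vector on the sphere (x = cos φ cos λ, y = cos φ sin λ, z = sin φ).
The central angle between the endpoints is δ = arccos(p₁·p₂) ≈ 2.344 rad (134.3°).
Interpolate at f = 2/3 with slerp weights a = sin((1−f)δ)/sin δ ≈ 0.984, b = sin(fδ)/sin δ ≈ 1.398.
p = a·p₁ + b·p₂ ≈ (0.134, 0.942, 0.309); φ = arcsin(p_z) ≈ 17.98°, λ = atan2(p_y, p_x) ≈ 81.89°.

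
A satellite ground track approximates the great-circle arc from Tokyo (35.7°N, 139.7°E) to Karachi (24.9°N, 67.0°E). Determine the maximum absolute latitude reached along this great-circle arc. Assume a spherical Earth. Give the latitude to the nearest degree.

≈ 37°N

The great circle lies in the plane with unit normal n̂ = (p₁ × p₂)/|p₁ × p₂|.
Here n̂_z ≈ -0.794; the vertex latitude is φ_max = arccos|n̂_z| ≈ 37.4°.
Check via Clairaut: cos φ_max = |cos φ₁| · sin C = cos(35.7°)·sin(78.0°) ≈ 0.794, again giving ≈ 37.4°.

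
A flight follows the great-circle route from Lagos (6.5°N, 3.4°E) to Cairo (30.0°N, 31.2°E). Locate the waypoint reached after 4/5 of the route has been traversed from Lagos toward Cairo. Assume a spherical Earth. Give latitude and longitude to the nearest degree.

≈ (26°N, 25°E)

Convert each endpoint to a unit vector on the sphere (x = cos φ cos λ, y = cos φ sin λ, z = sin φ).
The central angle between the endpoints is δ = arccos(p₁·p₂) ≈ 0.613 rad (35.1°).
Interpolate at f = 4/5 with slerp weights a = sin((1−f)δ)/sin δ ≈ 0.213, b = sin(fδ)/sin δ ≈ 0.819.
p = a·p₁ + b·p₂ ≈ (0.817, 0.380, 0.433); φ = arcsin(p_z) ≈ 25.68°, λ = atan2(p_y, p_x) ≈ 24.92°.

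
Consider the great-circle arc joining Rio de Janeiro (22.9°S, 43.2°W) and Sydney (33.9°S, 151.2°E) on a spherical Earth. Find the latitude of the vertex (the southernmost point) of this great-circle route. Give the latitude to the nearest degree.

The great circle lies in the plane with unit normal n̂ = (p₁ × p₂)/|p₁ × p₂|.
Here n̂_z ≈ -0.223; the vertex latitude is φ_max = arccos|n̂_z| ≈ 77.1°.

≈ 77°S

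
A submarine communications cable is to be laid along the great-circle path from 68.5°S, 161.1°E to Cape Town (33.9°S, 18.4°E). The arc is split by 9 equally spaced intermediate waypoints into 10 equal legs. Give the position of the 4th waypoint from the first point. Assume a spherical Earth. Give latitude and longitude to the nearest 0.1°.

≈ 74.4°S, 55.4°E

Convert each endpoint to a unit vector on the sphere (x = cos φ cos λ, y = cos φ sin λ, z = sin φ).
The central angle between the endpoints is δ = arccos(p₁·p₂) ≈ 1.290 rad (73.9°).
Interpolate at f = 4/10 with slerp weights a = sin((1−f)δ)/sin δ ≈ 0.728, b = sin(fδ)/sin δ ≈ 0.514.
p = a·p₁ + b·p₂ ≈ (0.152, 0.221, -0.963); φ = arcsin(p_z) ≈ -74.44°, λ = atan2(p_y, p_x) ≈ 55.44°.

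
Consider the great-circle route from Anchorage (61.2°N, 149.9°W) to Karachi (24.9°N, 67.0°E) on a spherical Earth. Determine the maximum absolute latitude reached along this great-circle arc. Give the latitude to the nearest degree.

≈ 75°N

The great circle lies in the plane with unit normal n̂ = (p₁ × p₂)/|p₁ × p₂|.
Here n̂_z ≈ -0.262; the vertex latitude is φ_max = arccos|n̂_z| ≈ 74.8°.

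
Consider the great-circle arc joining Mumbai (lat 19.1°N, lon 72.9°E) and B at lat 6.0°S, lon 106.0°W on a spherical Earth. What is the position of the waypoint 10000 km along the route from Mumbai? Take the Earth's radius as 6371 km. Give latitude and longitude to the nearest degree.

From cos δ = sin φ₁ sin φ₂ + cos φ₁ cos φ₂ cos Δλ, the central angle is δ ≈ 2.912 rad (166.9°). The total great-circle distance is δ·R ≈ 2.912 × 6371 ≈ 18554 km, so the target fraction is f = 10000/18554 ≈ 0.539.
Interpolate at f ≈ 0.539 with slerp weights a = sin((1−f)δ)/sin δ ≈ 4.284, b = sin(fδ)/sin δ ≈ 4.398.
p = a·p₁ + b·p₂ ≈ (-0.015, -0.335, 0.942); φ = arcsin(p_z) ≈ 70.39°, λ = atan2(p_y, p_x) ≈ -92.61°.

≈ lat 70°N, lon 93°W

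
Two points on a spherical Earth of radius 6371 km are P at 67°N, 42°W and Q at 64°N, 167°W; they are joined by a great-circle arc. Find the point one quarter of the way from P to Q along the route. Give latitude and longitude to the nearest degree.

From cos δ = sin φ₁ sin φ₂ + cos φ₁ cos φ₂ cos Δλ, the central angle is δ ≈ 0.754 rad (43.2°).
Interpolate at f = 1/4 with slerp weights a = sin((1−f)δ)/sin δ ≈ 0.783, b = sin(fδ)/sin δ ≈ 0.274.
p = a·p₁ + b·p₂ ≈ (0.110, -0.232, 0.967); φ = arcsin(p_z) ≈ 75.13°, λ = atan2(p_y, p_x) ≈ -64.52°.

≈ 75°N, 65°W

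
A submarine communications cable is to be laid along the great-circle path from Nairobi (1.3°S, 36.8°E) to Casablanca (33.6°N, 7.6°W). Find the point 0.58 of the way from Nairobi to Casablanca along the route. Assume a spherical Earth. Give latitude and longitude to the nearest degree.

Convert each endpoint to a unit vector on the sphere (x = cos φ cos λ, y = cos φ sin λ, z = sin φ).
The central angle between the endpoints is δ = arccos(p₁·p₂) ≈ 0.949 rad (54.4°).
Interpolate at f = 0.58 with slerp weights a = sin((1−f)δ)/sin δ ≈ 0.477, b = sin(fδ)/sin δ ≈ 0.644.
p = a·p₁ + b·p₂ ≈ (0.914, 0.215, 0.345); φ = arcsin(p_z) ≈ 20.20°, λ = atan2(p_y, p_x) ≈ 13.25°.

≈ (20°N, 13°E)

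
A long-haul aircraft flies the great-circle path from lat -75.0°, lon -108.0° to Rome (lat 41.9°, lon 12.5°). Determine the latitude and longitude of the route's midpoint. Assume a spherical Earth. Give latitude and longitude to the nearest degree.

≈ lat -25°, lon -7°

Convert each endpoint to a unit vector on the sphere (x = cos φ cos λ, y = cos φ sin λ, z = sin φ).
The central angle between the endpoints is δ = arccos(p₁·p₂) ≈ 2.408 rad (138.0°).
Interpolate at f = 1/2 with slerp weights a = sin((1−f)δ)/sin δ ≈ 1.394, b = sin(fδ)/sin δ ≈ 1.394.
p = a·p₁ + b·p₂ ≈ (0.902, -0.119, -0.416); φ = arcsin(p_z) ≈ -24.56°, λ = atan2(p_y, p_x) ≈ -7.49°.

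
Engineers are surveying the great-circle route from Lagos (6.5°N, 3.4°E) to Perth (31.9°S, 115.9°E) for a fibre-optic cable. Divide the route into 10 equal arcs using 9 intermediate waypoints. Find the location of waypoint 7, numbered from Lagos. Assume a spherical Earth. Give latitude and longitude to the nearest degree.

≈ (30°S, 77°E)

The haversine formula gives a central angle δ ≈ 1.963 rad (112.5°) between the endpoints.
Interpolate at f = 7/10 with slerp weights a = sin((1−f)δ)/sin δ ≈ 0.601, b = sin(fδ)/sin δ ≈ 1.062.
p = a·p₁ + b·p₂ ≈ (0.203, 0.846, -0.493); φ = arcsin(p_z) ≈ -29.53°, λ = atan2(p_y, p_x) ≈ 76.53°.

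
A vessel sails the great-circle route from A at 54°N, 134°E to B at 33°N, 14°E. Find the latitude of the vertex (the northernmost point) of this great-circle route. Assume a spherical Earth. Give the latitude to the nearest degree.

≈ 64°N

The great circle lies in the plane with unit normal n̂ = (p₁ × p₂)/|p₁ × p₂|.
Here n̂_z ≈ -0.435; the vertex latitude is φ_max = arccos|n̂_z| ≈ 64.2°.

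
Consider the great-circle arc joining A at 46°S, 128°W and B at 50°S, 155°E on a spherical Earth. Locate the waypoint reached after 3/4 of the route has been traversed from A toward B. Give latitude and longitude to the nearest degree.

Write both endpoints as unit vectors p₁, p₂ with components (cos φ cos λ, cos φ sin λ, sin φ).
The central angle between the endpoints is δ = arccos(p₁·p₂) ≈ 0.861 rad (49.3°).
Interpolate at f = 3/4 with slerp weights a = sin((1−f)δ)/sin δ ≈ 0.282, b = sin(fδ)/sin δ ≈ 0.793.
p = a·p₁ + b·p₂ ≈ (-0.583, 0.061, -0.810); φ = arcsin(p_z) ≈ -54.13°, λ = atan2(p_y, p_x) ≈ 173.99°.

≈ 54°S, 174°E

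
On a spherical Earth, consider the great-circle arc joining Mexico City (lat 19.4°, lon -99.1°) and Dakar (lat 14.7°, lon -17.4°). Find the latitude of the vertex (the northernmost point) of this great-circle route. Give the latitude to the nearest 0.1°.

The great circle lies in the plane with unit normal n̂ = (p₁ × p₂)/|p₁ × p₂|.
Here n̂_z ≈ +0.925; the vertex latitude is φ_max = arccos|n̂_z| ≈ 22.4°.
Check via Clairaut: cos φ_max = |cos φ₁| · sin C = cos(19.4°)·sin(78.6°) ≈ 0.925, again giving ≈ 22.4°.

≈ 22.4°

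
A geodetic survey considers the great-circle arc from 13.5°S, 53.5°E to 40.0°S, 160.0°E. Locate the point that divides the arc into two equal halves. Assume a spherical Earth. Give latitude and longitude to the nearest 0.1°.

Convert each endpoint to a unit vector on the sphere (x = cos φ cos λ, y = cos φ sin λ, z = sin φ).
The central angle between the endpoints is δ = arccos(p₁·p₂) ≈ 1.632 rad (93.5°).
Interpolate at f = 1/2 with slerp weights a = sin((1−f)δ)/sin δ ≈ 0.730, b = sin(fδ)/sin δ ≈ 0.730.
p = a·p₁ + b·p₂ ≈ (-0.103, 0.762, -0.640); φ = arcsin(p_z) ≈ -39.76°, λ = atan2(p_y, p_x) ≈ 97.72°.

≈ 39.8°S, 97.7°E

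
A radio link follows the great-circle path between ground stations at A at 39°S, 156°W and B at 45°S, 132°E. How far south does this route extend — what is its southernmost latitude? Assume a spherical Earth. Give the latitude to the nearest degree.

≈ 48°S

The great circle lies in the plane with unit normal n̂ = (p₁ × p₂)/|p₁ × p₂|.
Here n̂_z ≈ -0.663; the vertex latitude is φ_max = arccos|n̂_z| ≈ 48.5°.
Check via Clairaut: cos φ_max = |cos φ₁| · sin C = cos(39.0°)·sin(121.5°) ≈ 0.663, again giving ≈ 48.5°.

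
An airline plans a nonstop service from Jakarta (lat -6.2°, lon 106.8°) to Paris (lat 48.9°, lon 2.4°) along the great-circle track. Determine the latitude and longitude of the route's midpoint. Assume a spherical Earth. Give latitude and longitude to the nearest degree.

From cos δ = sin φ₁ sin φ₂ + cos φ₁ cos φ₂ cos Δλ, the central angle is δ ≈ 1.817 rad (104.1°).
Interpolate at f = 1/2 with slerp weights a = sin((1−f)δ)/sin δ ≈ 0.813, b = sin(fδ)/sin δ ≈ 0.813.
p = a·p₁ + b·p₂ ≈ (0.300, 0.796, 0.525); φ = arcsin(p_z) ≈ 31.67°, λ = atan2(p_y, p_x) ≈ 69.33°.

≈ lat 32°, lon 69°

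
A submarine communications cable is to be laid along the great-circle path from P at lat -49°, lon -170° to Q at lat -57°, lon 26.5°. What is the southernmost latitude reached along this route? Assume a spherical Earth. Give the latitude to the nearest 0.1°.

The great circle lies in the plane with unit normal n̂ = (p₁ × p₂)/|p₁ × p₂|.
Here n̂_z ≈ -0.106; the vertex latitude is φ_max = arccos|n̂_z| ≈ 83.9°.
Check via Clairaut: cos φ_max = |cos φ₁| · sin C = cos(49.0°)·sin(170.7°) ≈ 0.106, again giving ≈ 83.9°.

≈ -83.9°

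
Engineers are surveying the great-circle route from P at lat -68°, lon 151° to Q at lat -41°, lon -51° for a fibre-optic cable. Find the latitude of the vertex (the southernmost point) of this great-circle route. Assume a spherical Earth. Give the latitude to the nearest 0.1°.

The great circle lies in the plane with unit normal n̂ = (p₁ × p₂)/|p₁ × p₂|.
Here n̂_z ≈ +0.113; the vertex latitude is φ_max = arccos|n̂_z| ≈ 83.5°.

≈ -83.5°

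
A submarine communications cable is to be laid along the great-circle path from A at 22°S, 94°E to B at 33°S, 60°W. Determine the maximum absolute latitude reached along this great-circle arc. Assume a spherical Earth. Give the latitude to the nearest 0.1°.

The great circle lies in the plane with unit normal n̂ = (p₁ × p₂)/|p₁ × p₂|.
Here n̂_z ≈ -0.392; the vertex latitude is φ_max = arccos|n̂_z| ≈ 66.9°.

≈ 66.9°S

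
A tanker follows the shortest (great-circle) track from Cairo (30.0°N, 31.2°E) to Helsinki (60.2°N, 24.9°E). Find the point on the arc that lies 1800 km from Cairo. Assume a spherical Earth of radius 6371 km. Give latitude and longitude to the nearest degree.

≈ 46°N, 29°E

Convert each endpoint to a unit vector on the sphere (x = cos φ cos λ, y = cos φ sin λ, z = sin φ).
The central angle between the endpoints is δ = arccos(p₁·p₂) ≈ 0.532 rad (30.5°). The total great-circle distance is δ·R ≈ 0.532 × 6371 ≈ 3391 km, so the target fraction is f = 1800/3391 ≈ 0.531.
Interpolate at f ≈ 0.531 with slerp weights a = sin((1−f)δ)/sin δ ≈ 0.487, b = sin(fδ)/sin δ ≈ 0.549.
p = a·p₁ + b·p₂ ≈ (0.608, 0.333, 0.720); φ = arcsin(p_z) ≈ 46.07°, λ = atan2(p_y, p_x) ≈ 28.72°.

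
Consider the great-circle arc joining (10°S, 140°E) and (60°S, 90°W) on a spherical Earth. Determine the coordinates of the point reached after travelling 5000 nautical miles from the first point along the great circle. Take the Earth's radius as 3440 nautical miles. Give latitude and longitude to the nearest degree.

≈ (67°S, 124°W)

Convert each endpoint to a unit vector on the sphere (x = cos φ cos λ, y = cos φ sin λ, z = sin φ).
The central angle between the endpoints is δ = arccos(p₁·p₂) ≈ 1.738 rad (99.6°). The total great-circle distance is δ·R ≈ 1.738 × 3440 ≈ 5978 nmi, so the target fraction is f = 5000/5978 ≈ 0.836.
Interpolate at f ≈ 0.836 with slerp weights a = sin((1−f)δ)/sin δ ≈ 0.284, b = sin(fδ)/sin δ ≈ 1.007.
p = a·p₁ + b·p₂ ≈ (-0.215, -0.324, -0.922); φ = arcsin(p_z) ≈ -67.16°, λ = atan2(p_y, p_x) ≈ -123.54°.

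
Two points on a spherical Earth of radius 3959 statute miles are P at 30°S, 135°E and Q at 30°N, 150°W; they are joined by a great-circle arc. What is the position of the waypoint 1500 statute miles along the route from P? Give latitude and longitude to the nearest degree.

From cos δ = sin φ₁ sin φ₂ + cos φ₁ cos φ₂ cos Δλ, the central angle is δ ≈ 1.627 rad (93.2°). The total great-circle distance is δ·R ≈ 1.627 × 3959 ≈ 6440 mi, so the target fraction is f = 1500/6440 ≈ 0.233.
Interpolate at f ≈ 0.233 with slerp weights a = sin((1−f)δ)/sin δ ≈ 0.950, b = sin(fδ)/sin δ ≈ 0.370.
p = a·p₁ + b·p₂ ≈ (-0.859, 0.421, -0.290); φ = arcsin(p_z) ≈ -16.84°, λ = atan2(p_y, p_x) ≈ 153.89°.

≈ 17°S, 154°E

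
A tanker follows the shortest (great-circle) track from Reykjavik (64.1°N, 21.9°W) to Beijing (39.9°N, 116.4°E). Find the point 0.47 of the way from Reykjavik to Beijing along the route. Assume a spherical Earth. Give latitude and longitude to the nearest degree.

Convert each endpoint to a unit vector on the sphere (x = cos φ cos λ, y = cos φ sin λ, z = sin φ).
The central angle between the endpoints is δ = arccos(p₁·p₂) ≈ 1.238 rad (70.9°).
Interpolate at f = 0.47 with slerp weights a = sin((1−f)δ)/sin δ ≈ 0.645, b = sin(fδ)/sin δ ≈ 0.581.
p = a·p₁ + b·p₂ ≈ (0.063, 0.294, 0.954); φ = arcsin(p_z) ≈ 72.48°, λ = atan2(p_y, p_x) ≈ 77.87°.

≈ 72°N, 78°E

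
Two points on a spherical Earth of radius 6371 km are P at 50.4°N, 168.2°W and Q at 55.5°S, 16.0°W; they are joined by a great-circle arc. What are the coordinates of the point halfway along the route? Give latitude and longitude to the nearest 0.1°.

Write both endpoints as unit vectors p₁, p₂ with components (cos φ cos λ, cos φ sin λ, sin φ).
The central angle between the endpoints is δ = arccos(p₁·p₂) ≈ 2.838 rad (162.6°).
Interpolate at f = 1/2 with slerp weights a = sin((1−f)δ)/sin δ ≈ 3.310, b = sin(fδ)/sin δ ≈ 3.310.
p = a·p₁ + b·p₂ ≈ (-0.263, -0.948, -0.177); φ = arcsin(p_z) ≈ -10.22°, λ = atan2(p_y, p_x) ≈ -105.51°.

≈ 10.2°S, 105.5°W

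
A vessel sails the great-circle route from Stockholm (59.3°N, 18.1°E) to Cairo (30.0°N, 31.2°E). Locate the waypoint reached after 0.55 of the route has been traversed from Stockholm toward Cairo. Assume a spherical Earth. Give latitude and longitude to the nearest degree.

Convert each endpoint to a unit vector on the sphere (x = cos φ cos λ, y = cos φ sin λ, z = sin φ).
The central angle between the endpoints is δ = arccos(p₁·p₂) ≈ 0.534 rad (30.6°).
Interpolate at f = 0.55 with slerp weights a = sin((1−f)δ)/sin δ ≈ 0.468, b = sin(fδ)/sin δ ≈ 0.569.
p = a·p₁ + b·p₂ ≈ (0.648, 0.329, 0.686); φ = arcsin(p_z) ≈ 43.35°, λ = atan2(p_y, p_x) ≈ 26.93°.

≈ 43°N, 27°E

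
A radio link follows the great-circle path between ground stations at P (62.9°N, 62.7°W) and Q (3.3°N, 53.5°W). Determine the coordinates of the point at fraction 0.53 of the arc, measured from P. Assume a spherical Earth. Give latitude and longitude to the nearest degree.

Write both endpoints as unit vectors p₁, p₂ with components (cos φ cos λ, cos φ sin λ, sin φ).
The central angle between the endpoints is δ = arccos(p₁·p₂) ≈ 1.047 rad (60.0°).
Interpolate at f = 0.53 with slerp weights a = sin((1−f)δ)/sin δ ≈ 0.546, b = sin(fδ)/sin δ ≈ 0.608.
p = a·p₁ + b·p₂ ≈ (0.475, -0.709, 0.521); φ = arcsin(p_z) ≈ 31.38°, λ = atan2(p_y, p_x) ≈ -56.17°.

≈ (31°N, 56°W)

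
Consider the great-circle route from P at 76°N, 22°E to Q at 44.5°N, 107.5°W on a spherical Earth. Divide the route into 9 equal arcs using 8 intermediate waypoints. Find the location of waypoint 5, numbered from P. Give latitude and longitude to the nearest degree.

From cos δ = sin φ₁ sin φ₂ + cos φ₁ cos φ₂ cos Δλ, the central angle is δ ≈ 0.964 rad (55.2°).
Interpolate at f = 5/9 with slerp weights a = sin((1−f)δ)/sin δ ≈ 0.506, b = sin(fδ)/sin δ ≈ 0.621.
p = a·p₁ + b·p₂ ≈ (-0.020, -0.377, 0.926); φ = arcsin(p_z) ≈ 67.84°, λ = atan2(p_y, p_x) ≈ -93.01°.

≈ 68°N, 93°W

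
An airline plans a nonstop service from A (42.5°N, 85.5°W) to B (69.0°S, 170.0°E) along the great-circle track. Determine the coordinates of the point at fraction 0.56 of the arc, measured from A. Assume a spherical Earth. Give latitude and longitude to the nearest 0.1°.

≈ (26.8°S, 117.1°W)

Convert each endpoint to a unit vector on the sphere (x = cos φ cos λ, y = cos φ sin λ, z = sin φ).
The central angle between the endpoints is δ = arccos(p₁·p₂) ≈ 2.342 rad (134.2°).
Interpolate at f = 0.56 with slerp weights a = sin((1−f)δ)/sin δ ≈ 1.196, b = sin(fδ)/sin δ ≈ 1.348.
p = a·p₁ + b·p₂ ≈ (-0.406, -0.795, -0.450); φ = arcsin(p_z) ≈ -26.77°, λ = atan2(p_y, p_x) ≈ -117.08°.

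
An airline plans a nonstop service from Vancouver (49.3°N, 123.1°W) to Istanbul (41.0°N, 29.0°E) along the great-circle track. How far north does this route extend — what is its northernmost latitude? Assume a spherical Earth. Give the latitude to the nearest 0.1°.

≈ 76.7°N

The great circle lies in the plane with unit normal n̂ = (p₁ × p₂)/|p₁ × p₂|.
Here n̂_z ≈ +0.231; the vertex latitude is φ_max = arccos|n̂_z| ≈ 76.7°.
Check via Clairaut: cos φ_max = |cos φ₁| · sin C = cos(49.3°)·sin(20.7°) ≈ 0.231, again giving ≈ 76.7°.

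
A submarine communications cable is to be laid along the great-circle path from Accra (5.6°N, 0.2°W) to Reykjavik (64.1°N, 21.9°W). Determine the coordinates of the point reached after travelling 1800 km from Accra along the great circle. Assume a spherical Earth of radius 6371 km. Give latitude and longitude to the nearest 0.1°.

From cos δ = sin φ₁ sin φ₂ + cos φ₁ cos φ₂ cos Δλ, the central angle is δ ≈ 1.057 rad (60.5°). The total great-circle distance is δ·R ≈ 1.057 × 6371 ≈ 6733 km, so the target fraction is f = 1800/6733 ≈ 0.267.
Interpolate at f ≈ 0.267 with slerp weights a = sin((1−f)δ)/sin δ ≈ 0.803, b = sin(fδ)/sin δ ≈ 0.320.
p = a·p₁ + b·p₂ ≈ (0.929, -0.055, 0.366); φ = arcsin(p_z) ≈ 21.49°, λ = atan2(p_y, p_x) ≈ -3.39°.

≈ (21.5°N, 3.4°W)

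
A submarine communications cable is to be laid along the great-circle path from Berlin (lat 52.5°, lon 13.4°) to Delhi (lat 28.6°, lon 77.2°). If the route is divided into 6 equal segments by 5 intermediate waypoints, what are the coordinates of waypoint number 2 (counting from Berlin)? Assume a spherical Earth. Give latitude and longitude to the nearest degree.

≈ lat 49°, lon 40°

The haversine formula gives a central angle δ ≈ 0.907 rad (52.0°) between the endpoints.
Interpolate at f = 2/6 with slerp weights a = sin((1−f)δ)/sin δ ≈ 0.722, b = sin(fδ)/sin δ ≈ 0.378.
p = a·p₁ + b·p₂ ≈ (0.501, 0.426, 0.754); φ = arcsin(p_z) ≈ 48.91°, λ = atan2(p_y, p_x) ≈ 40.34°.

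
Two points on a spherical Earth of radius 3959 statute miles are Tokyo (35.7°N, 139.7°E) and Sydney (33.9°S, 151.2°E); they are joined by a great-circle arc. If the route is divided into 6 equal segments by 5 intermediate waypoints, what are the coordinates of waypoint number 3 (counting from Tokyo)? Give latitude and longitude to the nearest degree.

≈ 1°N, 146°E

From cos δ = sin φ₁ sin φ₂ + cos φ₁ cos φ₂ cos Δλ, the central angle is δ ≈ 1.229 rad (70.4°).
Interpolate at f = 3/6 with slerp weights a = sin((1−f)δ)/sin δ ≈ 0.612, b = sin(fδ)/sin δ ≈ 0.612.
p = a·p₁ + b·p₂ ≈ (-0.824, 0.566, 0.016); φ = arcsin(p_z) ≈ 0.90°, λ = atan2(p_y, p_x) ≈ 145.51°.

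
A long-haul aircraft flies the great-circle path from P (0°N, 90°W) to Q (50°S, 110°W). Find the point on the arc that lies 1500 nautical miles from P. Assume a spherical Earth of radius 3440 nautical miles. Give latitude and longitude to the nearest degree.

Convert each endpoint to a unit vector on the sphere (x = cos φ cos λ, y = cos φ sin λ, z = sin φ).
The central angle between the endpoints is δ = arccos(p₁·p₂) ≈ 0.922 rad (52.8°). The total great-circle distance is δ·R ≈ 0.922 × 3440 ≈ 3173 nmi, so the target fraction is f = 1500/3173 ≈ 0.473.
Interpolate at f ≈ 0.473 with slerp weights a = sin((1−f)δ)/sin δ ≈ 0.586, b = sin(fδ)/sin δ ≈ 0.530.
p = a·p₁ + b·p₂ ≈ (-0.117, -0.906, -0.406); φ = arcsin(p_z) ≈ -23.95°, λ = atan2(p_y, p_x) ≈ -97.32°.

≈ (24°S, 97°W)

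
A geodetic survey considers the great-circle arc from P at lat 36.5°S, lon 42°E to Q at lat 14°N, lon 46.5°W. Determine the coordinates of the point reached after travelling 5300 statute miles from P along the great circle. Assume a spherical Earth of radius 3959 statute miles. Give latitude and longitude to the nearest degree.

Convert each endpoint to a unit vector on the sphere (x = cos φ cos λ, y = cos φ sin λ, z = sin φ).
The central angle between the endpoints is δ = arccos(p₁·p₂) ≈ 1.695 rad (97.1°). The total great-circle distance is δ·R ≈ 1.695 × 3959 ≈ 6709 mi, so the target fraction is f = 5300/6709 ≈ 0.790.
Interpolate at f ≈ 0.790 with slerp weights a = sin((1−f)δ)/sin δ ≈ 0.351, b = sin(fδ)/sin δ ≈ 0.981.
p = a·p₁ + b·p₂ ≈ (0.865, -0.501, 0.028); φ = arcsin(p_z) ≈ 1.63°, λ = atan2(p_y, p_x) ≈ -30.11°.

≈ lat 2°N, lon 30°W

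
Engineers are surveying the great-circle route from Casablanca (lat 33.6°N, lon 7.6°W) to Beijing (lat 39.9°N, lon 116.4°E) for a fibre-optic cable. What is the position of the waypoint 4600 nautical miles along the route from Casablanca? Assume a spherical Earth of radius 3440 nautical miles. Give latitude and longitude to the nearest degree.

From cos δ = sin φ₁ sin φ₂ + cos φ₁ cos φ₂ cos Δλ, the central angle is δ ≈ 1.573 rad (90.1°). The total great-circle distance is δ·R ≈ 1.573 × 3440 ≈ 5412 nmi, so the target fraction is f = 4600/5412 ≈ 0.850.
Interpolate at f ≈ 0.850 with slerp weights a = sin((1−f)δ)/sin δ ≈ 0.234, b = sin(fδ)/sin δ ≈ 0.973.
p = a·p₁ + b·p₂ ≈ (-0.139, 0.643, 0.753); φ = arcsin(p_z) ≈ 48.88°, λ = atan2(p_y, p_x) ≈ 102.19°.

≈ lat 49°N, lon 102°E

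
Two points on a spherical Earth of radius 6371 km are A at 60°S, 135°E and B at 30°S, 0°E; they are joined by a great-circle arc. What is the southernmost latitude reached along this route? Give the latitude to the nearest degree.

The great circle lies in the plane with unit normal n̂ = (p₁ × p₂)/|p₁ × p₂|.
Here n̂_z ≈ -0.309; the vertex latitude is φ_max = arccos|n̂_z| ≈ 72.0°.

≈ 72°S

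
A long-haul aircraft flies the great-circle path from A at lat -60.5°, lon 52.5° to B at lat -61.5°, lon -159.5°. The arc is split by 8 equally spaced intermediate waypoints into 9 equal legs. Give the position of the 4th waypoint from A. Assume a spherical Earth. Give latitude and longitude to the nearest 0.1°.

≈ lat -80.6°, lon 104.1°

Write both endpoints as unit vectors p₁, p₂ with components (cos φ cos λ, cos φ sin λ, sin φ).
The central angle between the endpoints is δ = arccos(p₁·p₂) ≈ 0.970 rad (55.6°).
Interpolate at f = 4/9 with slerp weights a = sin((1−f)δ)/sin δ ≈ 0.622, b = sin(fδ)/sin δ ≈ 0.507.
p = a·p₁ + b·p₂ ≈ (-0.040, 0.158, -0.987); φ = arcsin(p_z) ≈ -80.60°, λ = atan2(p_y, p_x) ≈ 104.15°.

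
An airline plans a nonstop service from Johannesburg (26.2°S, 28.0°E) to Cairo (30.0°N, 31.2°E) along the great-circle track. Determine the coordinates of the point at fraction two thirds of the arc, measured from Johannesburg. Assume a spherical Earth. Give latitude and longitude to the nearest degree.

From cos δ = sin φ₁ sin φ₂ + cos φ₁ cos φ₂ cos Δλ, the central angle is δ ≈ 0.982 rad (56.3°).
Interpolate at f = 2/3 with slerp weights a = sin((1−f)δ)/sin δ ≈ 0.387, b = sin(fδ)/sin δ ≈ 0.732.
p = a·p₁ + b·p₂ ≈ (0.849, 0.491, 0.195); φ = arcsin(p_z) ≈ 11.27°, λ = atan2(p_y, p_x) ≈ 30.07°.

≈ 11°N, 30°E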